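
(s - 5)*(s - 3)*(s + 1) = s^3 - 7*s^2 + 7*s + 15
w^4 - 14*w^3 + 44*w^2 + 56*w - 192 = (w - 8)*(w - 6)*(w - 2)*(w + 2)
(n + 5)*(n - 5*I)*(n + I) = n^3 + 5*n^2 - 4*I*n^2 + 5*n - 20*I*n + 25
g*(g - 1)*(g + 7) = g^3 + 6*g^2 - 7*g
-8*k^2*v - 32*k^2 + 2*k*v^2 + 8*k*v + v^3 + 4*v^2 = (-2*k + v)*(4*k + v)*(v + 4)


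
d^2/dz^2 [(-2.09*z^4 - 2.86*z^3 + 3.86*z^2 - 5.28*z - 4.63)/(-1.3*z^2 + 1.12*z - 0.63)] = (7.0642*z^6 - 18.25824*z^5 + 26.000436*z^4 - 14.498696*z^3 + 63.762396*z^2 - 59.582796*z + 8.418872)/(2.197*z^6 - 5.6784*z^5 + 8.08626*z^4 - 6.908608*z^3 + 3.918726*z^2 - 1.333584*z + 0.250047)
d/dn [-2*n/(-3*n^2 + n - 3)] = 6*(1 - n^2)/(9*n^4 - 6*n^3 + 19*n^2 - 6*n + 9)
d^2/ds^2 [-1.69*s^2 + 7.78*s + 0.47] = -3.38000000000000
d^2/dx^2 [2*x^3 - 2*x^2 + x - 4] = 12*x - 4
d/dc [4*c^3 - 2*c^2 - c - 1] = 12*c^2 - 4*c - 1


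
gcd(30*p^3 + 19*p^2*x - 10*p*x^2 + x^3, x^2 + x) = 1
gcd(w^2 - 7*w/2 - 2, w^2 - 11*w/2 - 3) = w + 1/2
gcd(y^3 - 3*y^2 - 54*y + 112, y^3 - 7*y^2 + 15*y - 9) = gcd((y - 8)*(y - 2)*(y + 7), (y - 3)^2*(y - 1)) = 1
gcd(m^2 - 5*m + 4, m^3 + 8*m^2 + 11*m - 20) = m - 1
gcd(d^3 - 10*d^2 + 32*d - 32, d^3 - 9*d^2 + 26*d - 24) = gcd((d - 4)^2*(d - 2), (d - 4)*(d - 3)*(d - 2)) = d^2 - 6*d + 8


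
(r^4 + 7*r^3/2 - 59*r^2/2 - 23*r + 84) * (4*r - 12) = 4*r^5 + 2*r^4 - 160*r^3 + 262*r^2 + 612*r - 1008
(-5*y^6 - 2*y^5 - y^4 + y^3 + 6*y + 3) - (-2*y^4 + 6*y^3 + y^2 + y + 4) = -5*y^6 - 2*y^5 + y^4 - 5*y^3 - y^2 + 5*y - 1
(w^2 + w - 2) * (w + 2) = w^3 + 3*w^2 - 4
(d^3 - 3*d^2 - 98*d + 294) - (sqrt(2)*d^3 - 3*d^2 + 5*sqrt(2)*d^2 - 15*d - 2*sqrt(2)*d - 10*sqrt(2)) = -sqrt(2)*d^3 + d^3 - 5*sqrt(2)*d^2 - 83*d + 2*sqrt(2)*d + 10*sqrt(2) + 294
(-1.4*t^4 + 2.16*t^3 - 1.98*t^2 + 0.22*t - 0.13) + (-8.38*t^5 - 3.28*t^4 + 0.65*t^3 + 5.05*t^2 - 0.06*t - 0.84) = -8.38*t^5 - 4.68*t^4 + 2.81*t^3 + 3.07*t^2 + 0.16*t - 0.97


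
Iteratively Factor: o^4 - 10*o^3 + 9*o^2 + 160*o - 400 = (o - 5)*(o^3 - 5*o^2 - 16*o + 80) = (o - 5)*(o + 4)*(o^2 - 9*o + 20) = (o - 5)*(o - 4)*(o + 4)*(o - 5)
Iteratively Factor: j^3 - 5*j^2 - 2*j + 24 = (j - 4)*(j^2 - j - 6) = (j - 4)*(j - 3)*(j + 2)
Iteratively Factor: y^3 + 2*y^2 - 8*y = (y + 4)*(y^2 - 2*y) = y*(y + 4)*(y - 2)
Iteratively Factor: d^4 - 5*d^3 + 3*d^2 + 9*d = (d - 3)*(d^3 - 2*d^2 - 3*d) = (d - 3)^2*(d^2 + d) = (d - 3)^2*(d + 1)*(d)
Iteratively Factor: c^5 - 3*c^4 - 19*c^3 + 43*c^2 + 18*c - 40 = (c + 1)*(c^4 - 4*c^3 - 15*c^2 + 58*c - 40) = (c + 1)*(c + 4)*(c^3 - 8*c^2 + 17*c - 10) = (c - 5)*(c + 1)*(c + 4)*(c^2 - 3*c + 2) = (c - 5)*(c - 1)*(c + 1)*(c + 4)*(c - 2)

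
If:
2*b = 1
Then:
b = 1/2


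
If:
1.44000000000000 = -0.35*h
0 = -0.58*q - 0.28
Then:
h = -4.11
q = -0.48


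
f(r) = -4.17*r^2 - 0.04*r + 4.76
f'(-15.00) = 125.06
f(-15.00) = -932.89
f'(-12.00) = 100.04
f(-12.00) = -595.24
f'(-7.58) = 63.18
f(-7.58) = -234.53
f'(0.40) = -3.38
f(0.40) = 4.08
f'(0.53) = -4.46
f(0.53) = 3.57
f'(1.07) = -8.96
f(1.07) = -0.06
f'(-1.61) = 13.39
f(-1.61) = -5.98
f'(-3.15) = 26.23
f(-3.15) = -36.49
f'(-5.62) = 46.83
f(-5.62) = -126.72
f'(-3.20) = 26.65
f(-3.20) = -37.81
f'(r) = -8.34*r - 0.04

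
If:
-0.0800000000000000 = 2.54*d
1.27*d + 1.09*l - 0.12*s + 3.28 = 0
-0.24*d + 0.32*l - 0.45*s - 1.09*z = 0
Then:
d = -0.03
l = -0.289316522893165*z - 3.22294384734755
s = -2.62795841627958*z - 2.27507328007357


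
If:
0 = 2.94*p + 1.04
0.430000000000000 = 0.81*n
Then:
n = 0.53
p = -0.35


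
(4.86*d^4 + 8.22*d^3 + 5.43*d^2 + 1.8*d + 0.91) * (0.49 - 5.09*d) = -24.7374*d^5 - 39.4584*d^4 - 23.6109*d^3 - 6.5013*d^2 - 3.7499*d + 0.4459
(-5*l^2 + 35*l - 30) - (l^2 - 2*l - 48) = -6*l^2 + 37*l + 18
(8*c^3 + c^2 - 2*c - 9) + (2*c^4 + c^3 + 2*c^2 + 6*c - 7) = 2*c^4 + 9*c^3 + 3*c^2 + 4*c - 16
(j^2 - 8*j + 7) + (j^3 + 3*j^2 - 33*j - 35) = j^3 + 4*j^2 - 41*j - 28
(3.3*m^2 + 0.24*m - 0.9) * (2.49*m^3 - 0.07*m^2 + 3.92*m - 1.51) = 8.217*m^5 + 0.3666*m^4 + 10.6782*m^3 - 3.9792*m^2 - 3.8904*m + 1.359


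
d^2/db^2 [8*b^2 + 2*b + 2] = 16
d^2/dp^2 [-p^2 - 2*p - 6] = -2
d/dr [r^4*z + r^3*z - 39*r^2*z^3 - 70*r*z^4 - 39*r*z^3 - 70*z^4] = z*(4*r^3 + 3*r^2 - 78*r*z^2 - 70*z^3 - 39*z^2)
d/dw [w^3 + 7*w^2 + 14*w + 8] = 3*w^2 + 14*w + 14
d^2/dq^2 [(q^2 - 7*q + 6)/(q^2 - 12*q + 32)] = 2*(5*q^3 - 78*q^2 + 456*q - 992)/(q^6 - 36*q^5 + 528*q^4 - 4032*q^3 + 16896*q^2 - 36864*q + 32768)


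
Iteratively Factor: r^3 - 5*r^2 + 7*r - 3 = (r - 1)*(r^2 - 4*r + 3) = (r - 1)^2*(r - 3)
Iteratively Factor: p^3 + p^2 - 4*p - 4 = (p - 2)*(p^2 + 3*p + 2) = (p - 2)*(p + 1)*(p + 2)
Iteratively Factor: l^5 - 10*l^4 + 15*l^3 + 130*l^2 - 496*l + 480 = (l - 4)*(l^4 - 6*l^3 - 9*l^2 + 94*l - 120) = (l - 5)*(l - 4)*(l^3 - l^2 - 14*l + 24) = (l - 5)*(l - 4)*(l + 4)*(l^2 - 5*l + 6) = (l - 5)*(l - 4)*(l - 3)*(l + 4)*(l - 2)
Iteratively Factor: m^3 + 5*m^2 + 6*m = (m)*(m^2 + 5*m + 6) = m*(m + 2)*(m + 3)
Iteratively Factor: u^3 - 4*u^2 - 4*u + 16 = (u - 4)*(u^2 - 4) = (u - 4)*(u + 2)*(u - 2)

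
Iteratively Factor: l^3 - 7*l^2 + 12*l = (l - 4)*(l^2 - 3*l) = (l - 4)*(l - 3)*(l)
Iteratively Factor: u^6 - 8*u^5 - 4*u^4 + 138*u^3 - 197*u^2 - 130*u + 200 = (u + 4)*(u^5 - 12*u^4 + 44*u^3 - 38*u^2 - 45*u + 50) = (u - 5)*(u + 4)*(u^4 - 7*u^3 + 9*u^2 + 7*u - 10) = (u - 5)*(u - 2)*(u + 4)*(u^3 - 5*u^2 - u + 5) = (u - 5)^2*(u - 2)*(u + 4)*(u^2 - 1) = (u - 5)^2*(u - 2)*(u - 1)*(u + 4)*(u + 1)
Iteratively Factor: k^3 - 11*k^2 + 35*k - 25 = (k - 5)*(k^2 - 6*k + 5) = (k - 5)^2*(k - 1)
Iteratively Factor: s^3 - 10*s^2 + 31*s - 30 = (s - 2)*(s^2 - 8*s + 15) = (s - 5)*(s - 2)*(s - 3)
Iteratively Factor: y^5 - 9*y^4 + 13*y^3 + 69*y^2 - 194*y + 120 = (y - 1)*(y^4 - 8*y^3 + 5*y^2 + 74*y - 120) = (y - 1)*(y + 3)*(y^3 - 11*y^2 + 38*y - 40) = (y - 4)*(y - 1)*(y + 3)*(y^2 - 7*y + 10) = (y - 4)*(y - 2)*(y - 1)*(y + 3)*(y - 5)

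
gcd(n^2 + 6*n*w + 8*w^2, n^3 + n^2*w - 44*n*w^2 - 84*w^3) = n + 2*w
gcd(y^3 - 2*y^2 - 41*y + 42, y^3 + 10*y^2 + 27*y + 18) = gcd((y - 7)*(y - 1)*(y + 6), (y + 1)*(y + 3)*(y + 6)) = y + 6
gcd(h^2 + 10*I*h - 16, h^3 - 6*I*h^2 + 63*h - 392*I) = h + 8*I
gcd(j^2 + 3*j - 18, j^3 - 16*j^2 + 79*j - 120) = j - 3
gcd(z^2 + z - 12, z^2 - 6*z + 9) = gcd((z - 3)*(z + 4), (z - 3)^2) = z - 3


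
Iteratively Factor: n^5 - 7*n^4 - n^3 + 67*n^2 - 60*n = (n - 1)*(n^4 - 6*n^3 - 7*n^2 + 60*n) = (n - 4)*(n - 1)*(n^3 - 2*n^2 - 15*n) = (n - 5)*(n - 4)*(n - 1)*(n^2 + 3*n) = (n - 5)*(n - 4)*(n - 1)*(n + 3)*(n)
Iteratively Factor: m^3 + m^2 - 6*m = (m + 3)*(m^2 - 2*m) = m*(m + 3)*(m - 2)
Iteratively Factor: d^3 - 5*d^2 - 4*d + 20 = (d - 5)*(d^2 - 4) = (d - 5)*(d + 2)*(d - 2)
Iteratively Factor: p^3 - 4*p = (p)*(p^2 - 4) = p*(p - 2)*(p + 2)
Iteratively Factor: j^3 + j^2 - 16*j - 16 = (j + 1)*(j^2 - 16) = (j - 4)*(j + 1)*(j + 4)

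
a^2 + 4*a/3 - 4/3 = (a - 2/3)*(a + 2)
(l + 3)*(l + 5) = l^2 + 8*l + 15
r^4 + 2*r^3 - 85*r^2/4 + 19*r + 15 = (r - 5/2)*(r - 2)*(r + 1/2)*(r + 6)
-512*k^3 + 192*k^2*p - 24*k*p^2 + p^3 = (-8*k + p)^3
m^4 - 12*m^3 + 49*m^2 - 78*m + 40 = (m - 5)*(m - 4)*(m - 2)*(m - 1)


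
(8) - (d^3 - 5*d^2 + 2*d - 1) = -d^3 + 5*d^2 - 2*d + 9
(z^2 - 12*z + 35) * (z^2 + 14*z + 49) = z^4 + 2*z^3 - 84*z^2 - 98*z + 1715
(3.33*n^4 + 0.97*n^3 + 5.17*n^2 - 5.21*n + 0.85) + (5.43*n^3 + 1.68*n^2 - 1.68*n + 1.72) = 3.33*n^4 + 6.4*n^3 + 6.85*n^2 - 6.89*n + 2.57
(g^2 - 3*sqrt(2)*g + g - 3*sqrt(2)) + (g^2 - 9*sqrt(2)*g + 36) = 2*g^2 - 12*sqrt(2)*g + g - 3*sqrt(2) + 36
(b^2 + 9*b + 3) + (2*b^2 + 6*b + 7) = 3*b^2 + 15*b + 10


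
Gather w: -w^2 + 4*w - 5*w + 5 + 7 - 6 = -w^2 - w + 6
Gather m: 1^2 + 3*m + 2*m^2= 2*m^2 + 3*m + 1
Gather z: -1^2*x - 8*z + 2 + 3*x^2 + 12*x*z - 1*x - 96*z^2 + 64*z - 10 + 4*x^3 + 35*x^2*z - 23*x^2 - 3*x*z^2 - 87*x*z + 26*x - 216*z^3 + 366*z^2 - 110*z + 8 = 4*x^3 - 20*x^2 + 24*x - 216*z^3 + z^2*(270 - 3*x) + z*(35*x^2 - 75*x - 54)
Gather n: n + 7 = n + 7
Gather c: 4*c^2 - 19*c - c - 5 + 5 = 4*c^2 - 20*c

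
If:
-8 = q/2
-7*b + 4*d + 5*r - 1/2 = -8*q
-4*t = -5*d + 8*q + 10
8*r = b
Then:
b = 128*t/255 - 2972/85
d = 4*t/5 - 118/5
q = -16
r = 16*t/255 - 743/170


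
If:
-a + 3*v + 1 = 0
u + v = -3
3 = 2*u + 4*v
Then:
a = 29/2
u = -15/2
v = 9/2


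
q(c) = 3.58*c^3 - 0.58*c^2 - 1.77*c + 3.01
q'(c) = 10.74*c^2 - 1.16*c - 1.77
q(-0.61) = 3.06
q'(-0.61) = 2.93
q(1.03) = 4.48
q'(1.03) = 8.43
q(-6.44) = -965.83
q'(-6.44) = 451.13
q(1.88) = 21.42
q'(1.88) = 34.01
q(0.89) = 3.50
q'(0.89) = 5.70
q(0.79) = 3.01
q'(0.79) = 4.02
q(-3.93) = -216.29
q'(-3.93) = 168.67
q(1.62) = 13.84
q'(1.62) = 24.54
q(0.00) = 3.01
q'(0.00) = -1.77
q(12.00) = 6084.49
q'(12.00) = 1530.87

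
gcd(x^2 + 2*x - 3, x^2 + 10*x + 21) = x + 3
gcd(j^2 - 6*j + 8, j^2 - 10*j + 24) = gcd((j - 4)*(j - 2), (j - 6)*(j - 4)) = j - 4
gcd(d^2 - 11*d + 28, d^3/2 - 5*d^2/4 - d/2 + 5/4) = 1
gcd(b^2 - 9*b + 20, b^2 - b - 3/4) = 1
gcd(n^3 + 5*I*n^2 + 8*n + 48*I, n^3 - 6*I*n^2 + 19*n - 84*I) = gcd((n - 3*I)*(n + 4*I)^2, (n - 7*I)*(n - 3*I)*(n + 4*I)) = n^2 + I*n + 12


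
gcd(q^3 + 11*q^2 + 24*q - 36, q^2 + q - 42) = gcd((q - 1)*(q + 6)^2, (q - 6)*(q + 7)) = 1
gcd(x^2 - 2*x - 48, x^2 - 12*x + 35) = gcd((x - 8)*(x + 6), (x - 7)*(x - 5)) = 1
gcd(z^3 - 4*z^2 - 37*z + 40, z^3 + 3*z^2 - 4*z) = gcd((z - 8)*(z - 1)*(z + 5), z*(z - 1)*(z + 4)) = z - 1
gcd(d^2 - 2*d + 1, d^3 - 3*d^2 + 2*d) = d - 1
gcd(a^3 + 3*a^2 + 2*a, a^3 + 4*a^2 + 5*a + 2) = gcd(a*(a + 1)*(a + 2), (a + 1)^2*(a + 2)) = a^2 + 3*a + 2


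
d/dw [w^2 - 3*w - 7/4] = 2*w - 3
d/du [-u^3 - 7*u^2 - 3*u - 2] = -3*u^2 - 14*u - 3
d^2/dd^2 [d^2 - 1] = 2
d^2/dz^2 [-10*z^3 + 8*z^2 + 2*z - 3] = 16 - 60*z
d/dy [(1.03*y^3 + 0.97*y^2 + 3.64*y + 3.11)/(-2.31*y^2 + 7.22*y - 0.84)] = (-2.3793*y^4 + 14.8732*y^3 + 12.8162*y^2 + 12.7386*y - 25.5118)/(5.3361*y^4 - 33.3564*y^3 + 56.0092*y^2 - 12.1296*y + 0.7056)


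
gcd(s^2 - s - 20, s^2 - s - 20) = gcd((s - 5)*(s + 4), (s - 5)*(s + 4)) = s^2 - s - 20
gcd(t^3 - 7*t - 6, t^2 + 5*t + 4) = t + 1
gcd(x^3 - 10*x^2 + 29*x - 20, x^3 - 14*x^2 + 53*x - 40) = x^2 - 6*x + 5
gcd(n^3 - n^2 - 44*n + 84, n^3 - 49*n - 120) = 1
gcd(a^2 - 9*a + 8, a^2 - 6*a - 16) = a - 8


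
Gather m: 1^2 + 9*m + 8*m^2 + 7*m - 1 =8*m^2 + 16*m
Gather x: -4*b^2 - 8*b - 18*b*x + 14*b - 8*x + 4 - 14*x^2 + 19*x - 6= -4*b^2 + 6*b - 14*x^2 + x*(11 - 18*b) - 2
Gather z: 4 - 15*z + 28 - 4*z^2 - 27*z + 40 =-4*z^2 - 42*z + 72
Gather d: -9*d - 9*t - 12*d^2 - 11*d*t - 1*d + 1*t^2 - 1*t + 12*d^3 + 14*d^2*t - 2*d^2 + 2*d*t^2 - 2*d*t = 12*d^3 + d^2*(14*t - 14) + d*(2*t^2 - 13*t - 10) + t^2 - 10*t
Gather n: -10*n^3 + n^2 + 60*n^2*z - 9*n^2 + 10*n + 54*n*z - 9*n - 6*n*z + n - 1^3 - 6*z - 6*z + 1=-10*n^3 + n^2*(60*z - 8) + n*(48*z + 2) - 12*z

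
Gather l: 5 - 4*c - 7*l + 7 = -4*c - 7*l + 12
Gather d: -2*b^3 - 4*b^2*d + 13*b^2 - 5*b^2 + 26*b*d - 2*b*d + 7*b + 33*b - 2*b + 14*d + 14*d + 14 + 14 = -2*b^3 + 8*b^2 + 38*b + d*(-4*b^2 + 24*b + 28) + 28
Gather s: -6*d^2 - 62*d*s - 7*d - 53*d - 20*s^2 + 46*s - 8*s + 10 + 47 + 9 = -6*d^2 - 60*d - 20*s^2 + s*(38 - 62*d) + 66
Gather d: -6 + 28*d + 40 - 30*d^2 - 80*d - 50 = -30*d^2 - 52*d - 16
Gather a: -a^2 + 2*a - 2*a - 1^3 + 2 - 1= -a^2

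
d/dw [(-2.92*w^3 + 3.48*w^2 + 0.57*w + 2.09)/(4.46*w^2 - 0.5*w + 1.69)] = (-13.0232*w^4 + 2.92*w^3 - 19.0866*w^2 - 6.8804*w + 2.0083)/(19.8916*w^4 - 4.46*w^3 + 15.3248*w^2 - 1.69*w + 2.8561)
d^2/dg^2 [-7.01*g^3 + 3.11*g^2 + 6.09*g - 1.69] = 6.22 - 42.06*g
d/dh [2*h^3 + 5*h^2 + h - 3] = 6*h^2 + 10*h + 1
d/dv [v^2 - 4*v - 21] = 2*v - 4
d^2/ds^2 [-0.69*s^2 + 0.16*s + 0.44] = -1.38000000000000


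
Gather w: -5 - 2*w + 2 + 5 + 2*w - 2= 0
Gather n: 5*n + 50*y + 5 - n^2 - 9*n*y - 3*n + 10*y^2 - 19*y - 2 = -n^2 + n*(2 - 9*y) + 10*y^2 + 31*y + 3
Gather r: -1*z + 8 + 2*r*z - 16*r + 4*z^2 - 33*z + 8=r*(2*z - 16) + 4*z^2 - 34*z + 16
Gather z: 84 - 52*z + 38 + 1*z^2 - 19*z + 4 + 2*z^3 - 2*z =2*z^3 + z^2 - 73*z + 126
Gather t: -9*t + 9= 9 - 9*t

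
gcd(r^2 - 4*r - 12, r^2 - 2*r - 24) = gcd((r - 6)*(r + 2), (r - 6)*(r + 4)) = r - 6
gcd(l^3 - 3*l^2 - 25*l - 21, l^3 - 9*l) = l + 3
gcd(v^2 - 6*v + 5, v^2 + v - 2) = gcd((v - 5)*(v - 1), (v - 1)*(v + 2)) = v - 1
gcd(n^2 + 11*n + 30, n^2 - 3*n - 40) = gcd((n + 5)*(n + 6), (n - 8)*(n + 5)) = n + 5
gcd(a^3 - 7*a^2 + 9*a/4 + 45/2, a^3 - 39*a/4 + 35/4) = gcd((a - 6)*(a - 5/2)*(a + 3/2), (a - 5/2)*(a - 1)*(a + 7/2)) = a - 5/2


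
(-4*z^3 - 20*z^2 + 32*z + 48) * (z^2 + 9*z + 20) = -4*z^5 - 56*z^4 - 228*z^3 - 64*z^2 + 1072*z + 960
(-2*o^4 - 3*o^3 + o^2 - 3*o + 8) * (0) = 0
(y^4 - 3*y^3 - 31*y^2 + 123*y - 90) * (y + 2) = y^5 - y^4 - 37*y^3 + 61*y^2 + 156*y - 180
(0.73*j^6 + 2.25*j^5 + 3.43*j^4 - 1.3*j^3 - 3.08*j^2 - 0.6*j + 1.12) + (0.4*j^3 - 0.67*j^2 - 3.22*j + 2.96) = 0.73*j^6 + 2.25*j^5 + 3.43*j^4 - 0.9*j^3 - 3.75*j^2 - 3.82*j + 4.08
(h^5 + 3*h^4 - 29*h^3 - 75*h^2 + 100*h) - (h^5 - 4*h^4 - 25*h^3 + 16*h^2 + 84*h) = 7*h^4 - 4*h^3 - 91*h^2 + 16*h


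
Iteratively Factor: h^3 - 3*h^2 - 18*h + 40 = (h - 2)*(h^2 - h - 20) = (h - 5)*(h - 2)*(h + 4)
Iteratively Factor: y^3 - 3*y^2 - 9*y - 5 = (y - 5)*(y^2 + 2*y + 1) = (y - 5)*(y + 1)*(y + 1)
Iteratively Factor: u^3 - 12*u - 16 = (u + 2)*(u^2 - 2*u - 8) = (u + 2)^2*(u - 4)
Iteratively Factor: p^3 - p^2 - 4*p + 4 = (p - 2)*(p^2 + p - 2) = (p - 2)*(p - 1)*(p + 2)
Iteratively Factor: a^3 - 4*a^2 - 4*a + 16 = (a - 4)*(a^2 - 4) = (a - 4)*(a - 2)*(a + 2)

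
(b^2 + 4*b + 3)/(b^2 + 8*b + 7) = (b + 3)/(b + 7)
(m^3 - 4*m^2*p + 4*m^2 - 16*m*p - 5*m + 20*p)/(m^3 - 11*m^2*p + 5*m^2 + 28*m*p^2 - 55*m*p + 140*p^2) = (1 - m)/(-m + 7*p)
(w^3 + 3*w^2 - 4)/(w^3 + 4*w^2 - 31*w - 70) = (w^2 + w - 2)/(w^2 + 2*w - 35)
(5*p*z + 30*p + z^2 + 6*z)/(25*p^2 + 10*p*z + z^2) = (z + 6)/(5*p + z)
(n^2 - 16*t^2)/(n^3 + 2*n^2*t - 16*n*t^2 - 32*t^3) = 1/(n + 2*t)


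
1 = 1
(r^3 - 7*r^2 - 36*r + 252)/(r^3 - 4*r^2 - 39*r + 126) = (r - 6)/(r - 3)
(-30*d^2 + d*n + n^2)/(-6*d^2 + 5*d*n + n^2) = (5*d - n)/(d - n)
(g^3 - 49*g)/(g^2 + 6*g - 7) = g*(g - 7)/(g - 1)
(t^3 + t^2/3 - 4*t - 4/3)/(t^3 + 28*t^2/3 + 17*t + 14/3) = (t - 2)/(t + 7)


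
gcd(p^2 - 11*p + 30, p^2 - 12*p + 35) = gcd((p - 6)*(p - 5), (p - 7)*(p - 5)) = p - 5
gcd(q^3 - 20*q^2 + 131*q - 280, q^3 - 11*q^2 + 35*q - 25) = q - 5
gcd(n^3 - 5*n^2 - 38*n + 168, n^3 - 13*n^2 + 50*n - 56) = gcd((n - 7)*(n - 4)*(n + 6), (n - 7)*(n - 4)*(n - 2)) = n^2 - 11*n + 28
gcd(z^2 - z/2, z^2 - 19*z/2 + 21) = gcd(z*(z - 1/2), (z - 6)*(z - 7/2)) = 1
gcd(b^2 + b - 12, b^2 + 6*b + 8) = b + 4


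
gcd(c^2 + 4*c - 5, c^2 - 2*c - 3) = 1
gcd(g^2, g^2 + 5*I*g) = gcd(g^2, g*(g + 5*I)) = g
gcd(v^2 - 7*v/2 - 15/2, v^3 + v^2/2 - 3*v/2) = v + 3/2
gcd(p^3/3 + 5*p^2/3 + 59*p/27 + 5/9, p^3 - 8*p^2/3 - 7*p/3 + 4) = 1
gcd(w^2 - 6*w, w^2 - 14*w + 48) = w - 6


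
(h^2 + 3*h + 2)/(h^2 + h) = (h + 2)/h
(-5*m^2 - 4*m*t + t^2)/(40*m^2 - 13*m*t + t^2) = (m + t)/(-8*m + t)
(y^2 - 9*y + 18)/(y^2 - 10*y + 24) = (y - 3)/(y - 4)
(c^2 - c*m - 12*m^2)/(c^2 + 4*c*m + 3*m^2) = (c - 4*m)/(c + m)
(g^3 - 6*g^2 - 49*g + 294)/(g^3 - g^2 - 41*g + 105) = (g^2 - 13*g + 42)/(g^2 - 8*g + 15)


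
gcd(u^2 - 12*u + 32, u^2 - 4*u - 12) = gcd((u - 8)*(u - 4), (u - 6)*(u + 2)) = 1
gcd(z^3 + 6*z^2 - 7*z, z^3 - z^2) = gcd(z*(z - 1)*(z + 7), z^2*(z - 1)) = z^2 - z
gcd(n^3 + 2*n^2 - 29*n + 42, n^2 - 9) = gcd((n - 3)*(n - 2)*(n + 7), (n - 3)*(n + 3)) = n - 3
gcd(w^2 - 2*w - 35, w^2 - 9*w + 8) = 1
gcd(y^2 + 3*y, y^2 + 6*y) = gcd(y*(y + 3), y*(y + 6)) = y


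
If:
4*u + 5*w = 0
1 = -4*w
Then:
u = 5/16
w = -1/4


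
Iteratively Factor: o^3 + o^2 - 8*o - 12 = (o - 3)*(o^2 + 4*o + 4) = (o - 3)*(o + 2)*(o + 2)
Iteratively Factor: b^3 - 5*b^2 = (b - 5)*(b^2) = b*(b - 5)*(b)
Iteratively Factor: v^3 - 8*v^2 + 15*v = (v - 3)*(v^2 - 5*v) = (v - 5)*(v - 3)*(v)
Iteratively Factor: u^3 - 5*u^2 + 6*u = (u)*(u^2 - 5*u + 6) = u*(u - 3)*(u - 2)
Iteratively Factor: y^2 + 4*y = (y + 4)*(y)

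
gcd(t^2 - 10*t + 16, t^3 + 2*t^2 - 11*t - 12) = 1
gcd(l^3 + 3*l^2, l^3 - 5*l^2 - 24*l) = l^2 + 3*l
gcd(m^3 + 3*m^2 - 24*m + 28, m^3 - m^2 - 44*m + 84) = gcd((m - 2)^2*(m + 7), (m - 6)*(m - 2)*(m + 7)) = m^2 + 5*m - 14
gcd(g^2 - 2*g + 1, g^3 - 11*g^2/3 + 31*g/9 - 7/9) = g - 1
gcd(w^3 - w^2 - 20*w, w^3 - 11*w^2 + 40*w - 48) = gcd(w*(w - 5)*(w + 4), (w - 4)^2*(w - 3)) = 1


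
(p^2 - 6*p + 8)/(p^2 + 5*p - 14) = (p - 4)/(p + 7)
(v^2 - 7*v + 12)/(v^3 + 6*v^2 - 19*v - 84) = (v - 3)/(v^2 + 10*v + 21)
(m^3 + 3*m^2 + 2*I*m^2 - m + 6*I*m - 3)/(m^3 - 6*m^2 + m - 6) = (m^2 + m*(3 + I) + 3*I)/(m^2 - m*(6 + I) + 6*I)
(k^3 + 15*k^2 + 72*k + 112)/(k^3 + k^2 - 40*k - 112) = (k + 7)/(k - 7)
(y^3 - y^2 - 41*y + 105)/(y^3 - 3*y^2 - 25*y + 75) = (y + 7)/(y + 5)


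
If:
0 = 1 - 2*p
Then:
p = 1/2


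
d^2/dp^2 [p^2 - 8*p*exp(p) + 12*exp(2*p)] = -8*p*exp(p) + 48*exp(2*p) - 16*exp(p) + 2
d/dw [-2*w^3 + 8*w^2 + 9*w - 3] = -6*w^2 + 16*w + 9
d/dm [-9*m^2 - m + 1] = -18*m - 1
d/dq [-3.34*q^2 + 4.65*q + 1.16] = 4.65 - 6.68*q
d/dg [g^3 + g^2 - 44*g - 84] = 3*g^2 + 2*g - 44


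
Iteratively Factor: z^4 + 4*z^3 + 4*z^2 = (z + 2)*(z^3 + 2*z^2) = z*(z + 2)*(z^2 + 2*z) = z*(z + 2)^2*(z)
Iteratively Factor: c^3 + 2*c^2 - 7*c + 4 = (c - 1)*(c^2 + 3*c - 4) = (c - 1)^2*(c + 4)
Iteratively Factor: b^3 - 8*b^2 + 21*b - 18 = (b - 2)*(b^2 - 6*b + 9) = (b - 3)*(b - 2)*(b - 3)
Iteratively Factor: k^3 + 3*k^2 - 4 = (k + 2)*(k^2 + k - 2) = (k - 1)*(k + 2)*(k + 2)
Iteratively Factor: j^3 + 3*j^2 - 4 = (j - 1)*(j^2 + 4*j + 4) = (j - 1)*(j + 2)*(j + 2)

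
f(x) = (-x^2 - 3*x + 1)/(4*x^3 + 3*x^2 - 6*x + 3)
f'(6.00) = 0.01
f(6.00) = -0.06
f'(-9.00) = 0.00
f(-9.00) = 0.02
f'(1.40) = 0.51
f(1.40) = -0.45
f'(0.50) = -3.20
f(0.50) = -0.60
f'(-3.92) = -0.01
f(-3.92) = 0.02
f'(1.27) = 0.65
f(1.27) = -0.53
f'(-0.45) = 0.03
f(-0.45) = 0.36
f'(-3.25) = -0.04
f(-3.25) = -0.00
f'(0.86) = 0.94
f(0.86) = -0.89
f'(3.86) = 0.03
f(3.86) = -0.10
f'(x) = (-2*x - 3)/(4*x^3 + 3*x^2 - 6*x + 3) + (-12*x^2 - 6*x + 6)*(-x^2 - 3*x + 1)/(4*x^3 + 3*x^2 - 6*x + 3)^2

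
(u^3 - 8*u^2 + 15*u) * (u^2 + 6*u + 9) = u^5 - 2*u^4 - 24*u^3 + 18*u^2 + 135*u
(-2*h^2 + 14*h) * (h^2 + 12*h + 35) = -2*h^4 - 10*h^3 + 98*h^2 + 490*h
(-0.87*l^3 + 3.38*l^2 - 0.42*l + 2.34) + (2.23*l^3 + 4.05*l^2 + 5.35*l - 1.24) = 1.36*l^3 + 7.43*l^2 + 4.93*l + 1.1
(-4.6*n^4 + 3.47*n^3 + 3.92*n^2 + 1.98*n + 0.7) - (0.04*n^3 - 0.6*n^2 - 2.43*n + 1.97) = -4.6*n^4 + 3.43*n^3 + 4.52*n^2 + 4.41*n - 1.27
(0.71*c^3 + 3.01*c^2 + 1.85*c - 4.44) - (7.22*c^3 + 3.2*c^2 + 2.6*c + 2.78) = -6.51*c^3 - 0.19*c^2 - 0.75*c - 7.22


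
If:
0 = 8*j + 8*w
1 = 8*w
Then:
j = -1/8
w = 1/8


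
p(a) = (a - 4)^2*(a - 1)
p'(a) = (a - 4)^2 + (a - 1)*(2*a - 8) = 3*(a - 4)*(a - 2)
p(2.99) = 2.03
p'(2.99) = -3.00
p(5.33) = 7.66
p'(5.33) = 13.29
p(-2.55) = -152.30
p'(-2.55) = 89.41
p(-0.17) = -20.35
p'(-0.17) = 27.15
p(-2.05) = -111.64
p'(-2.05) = 73.51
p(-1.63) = -83.36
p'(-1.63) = 61.31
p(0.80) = -2.05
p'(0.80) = 11.52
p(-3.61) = -266.97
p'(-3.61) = 128.08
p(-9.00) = -1690.00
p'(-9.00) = 429.00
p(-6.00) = -700.00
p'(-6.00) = 240.00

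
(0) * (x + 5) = 0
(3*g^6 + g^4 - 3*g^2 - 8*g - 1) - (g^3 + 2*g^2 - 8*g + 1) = 3*g^6 + g^4 - g^3 - 5*g^2 - 2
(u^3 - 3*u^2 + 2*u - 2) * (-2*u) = -2*u^4 + 6*u^3 - 4*u^2 + 4*u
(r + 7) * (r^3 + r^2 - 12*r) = r^4 + 8*r^3 - 5*r^2 - 84*r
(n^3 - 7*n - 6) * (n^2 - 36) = n^5 - 43*n^3 - 6*n^2 + 252*n + 216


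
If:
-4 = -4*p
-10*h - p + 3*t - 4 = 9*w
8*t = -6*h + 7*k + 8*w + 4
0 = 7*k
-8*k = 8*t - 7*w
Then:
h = 82/193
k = 0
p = 1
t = -245/193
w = -280/193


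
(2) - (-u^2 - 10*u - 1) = u^2 + 10*u + 3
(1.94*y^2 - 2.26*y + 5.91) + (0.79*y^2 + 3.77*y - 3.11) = 2.73*y^2 + 1.51*y + 2.8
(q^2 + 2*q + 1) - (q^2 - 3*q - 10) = 5*q + 11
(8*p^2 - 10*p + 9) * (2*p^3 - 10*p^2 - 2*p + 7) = 16*p^5 - 100*p^4 + 102*p^3 - 14*p^2 - 88*p + 63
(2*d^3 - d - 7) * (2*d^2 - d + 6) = 4*d^5 - 2*d^4 + 10*d^3 - 13*d^2 + d - 42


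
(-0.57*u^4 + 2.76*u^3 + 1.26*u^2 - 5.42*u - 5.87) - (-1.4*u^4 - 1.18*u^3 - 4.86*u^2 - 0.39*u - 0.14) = 0.83*u^4 + 3.94*u^3 + 6.12*u^2 - 5.03*u - 5.73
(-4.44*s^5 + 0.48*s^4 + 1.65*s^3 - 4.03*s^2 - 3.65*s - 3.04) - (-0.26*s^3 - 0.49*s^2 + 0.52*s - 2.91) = -4.44*s^5 + 0.48*s^4 + 1.91*s^3 - 3.54*s^2 - 4.17*s - 0.13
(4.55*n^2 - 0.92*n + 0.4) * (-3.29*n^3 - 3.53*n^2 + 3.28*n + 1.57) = -14.9695*n^5 - 13.0347*n^4 + 16.8556*n^3 + 2.7139*n^2 - 0.1324*n + 0.628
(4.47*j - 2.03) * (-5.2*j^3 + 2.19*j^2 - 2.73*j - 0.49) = -23.244*j^4 + 20.3453*j^3 - 16.6488*j^2 + 3.3516*j + 0.9947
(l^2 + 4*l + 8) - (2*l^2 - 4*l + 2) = -l^2 + 8*l + 6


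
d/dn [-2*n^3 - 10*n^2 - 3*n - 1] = -6*n^2 - 20*n - 3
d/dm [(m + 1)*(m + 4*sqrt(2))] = 2*m + 1 + 4*sqrt(2)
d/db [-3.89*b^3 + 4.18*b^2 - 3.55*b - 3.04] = -11.67*b^2 + 8.36*b - 3.55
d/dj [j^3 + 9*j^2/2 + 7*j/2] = 3*j^2 + 9*j + 7/2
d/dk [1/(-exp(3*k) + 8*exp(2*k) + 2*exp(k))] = (3*exp(2*k) - 16*exp(k) - 2)*exp(-k)/(-exp(2*k) + 8*exp(k) + 2)^2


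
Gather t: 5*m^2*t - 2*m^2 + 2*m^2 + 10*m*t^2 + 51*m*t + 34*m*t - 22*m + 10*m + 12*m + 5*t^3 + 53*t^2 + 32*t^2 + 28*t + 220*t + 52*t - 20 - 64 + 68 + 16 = 5*t^3 + t^2*(10*m + 85) + t*(5*m^2 + 85*m + 300)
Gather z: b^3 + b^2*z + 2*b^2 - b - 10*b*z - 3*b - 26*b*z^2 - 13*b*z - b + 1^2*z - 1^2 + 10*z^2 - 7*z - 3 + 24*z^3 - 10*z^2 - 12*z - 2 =b^3 + 2*b^2 - 26*b*z^2 - 5*b + 24*z^3 + z*(b^2 - 23*b - 18) - 6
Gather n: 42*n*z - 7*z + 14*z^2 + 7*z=42*n*z + 14*z^2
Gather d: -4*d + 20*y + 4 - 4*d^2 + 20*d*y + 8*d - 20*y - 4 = -4*d^2 + d*(20*y + 4)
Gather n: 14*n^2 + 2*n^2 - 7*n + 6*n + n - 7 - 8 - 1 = 16*n^2 - 16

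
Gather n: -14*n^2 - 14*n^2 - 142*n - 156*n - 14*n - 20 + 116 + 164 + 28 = -28*n^2 - 312*n + 288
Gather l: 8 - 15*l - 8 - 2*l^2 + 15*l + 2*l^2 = 0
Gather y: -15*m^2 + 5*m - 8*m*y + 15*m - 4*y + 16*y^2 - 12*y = -15*m^2 + 20*m + 16*y^2 + y*(-8*m - 16)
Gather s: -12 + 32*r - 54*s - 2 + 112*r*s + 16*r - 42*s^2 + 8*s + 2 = 48*r - 42*s^2 + s*(112*r - 46) - 12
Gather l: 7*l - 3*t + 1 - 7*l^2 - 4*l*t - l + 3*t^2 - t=-7*l^2 + l*(6 - 4*t) + 3*t^2 - 4*t + 1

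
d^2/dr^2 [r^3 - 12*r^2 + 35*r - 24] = 6*r - 24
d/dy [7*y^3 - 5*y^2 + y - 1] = 21*y^2 - 10*y + 1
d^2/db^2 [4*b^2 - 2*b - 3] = 8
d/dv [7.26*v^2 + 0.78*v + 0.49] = 14.52*v + 0.78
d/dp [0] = 0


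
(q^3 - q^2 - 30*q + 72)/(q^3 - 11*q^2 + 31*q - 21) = (q^2 + 2*q - 24)/(q^2 - 8*q + 7)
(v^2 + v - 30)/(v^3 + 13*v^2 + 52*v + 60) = (v - 5)/(v^2 + 7*v + 10)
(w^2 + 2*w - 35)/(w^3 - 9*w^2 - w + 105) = (w + 7)/(w^2 - 4*w - 21)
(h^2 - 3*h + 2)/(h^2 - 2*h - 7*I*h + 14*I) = (h - 1)/(h - 7*I)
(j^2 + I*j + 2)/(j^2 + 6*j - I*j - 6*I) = (j + 2*I)/(j + 6)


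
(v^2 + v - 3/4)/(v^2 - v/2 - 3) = (v - 1/2)/(v - 2)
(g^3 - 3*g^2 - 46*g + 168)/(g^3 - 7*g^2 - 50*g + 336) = (g - 4)/(g - 8)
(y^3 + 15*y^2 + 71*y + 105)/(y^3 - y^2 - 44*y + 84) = (y^2 + 8*y + 15)/(y^2 - 8*y + 12)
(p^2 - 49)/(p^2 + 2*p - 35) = (p - 7)/(p - 5)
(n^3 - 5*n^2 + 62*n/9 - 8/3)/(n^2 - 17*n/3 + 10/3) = (n^2 - 13*n/3 + 4)/(n - 5)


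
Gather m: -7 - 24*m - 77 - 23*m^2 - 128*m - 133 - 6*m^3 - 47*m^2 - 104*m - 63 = -6*m^3 - 70*m^2 - 256*m - 280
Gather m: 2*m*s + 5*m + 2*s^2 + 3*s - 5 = m*(2*s + 5) + 2*s^2 + 3*s - 5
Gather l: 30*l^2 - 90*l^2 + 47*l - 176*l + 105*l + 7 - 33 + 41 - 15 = -60*l^2 - 24*l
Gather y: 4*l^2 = 4*l^2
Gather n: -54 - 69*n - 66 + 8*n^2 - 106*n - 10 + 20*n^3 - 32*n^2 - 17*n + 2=20*n^3 - 24*n^2 - 192*n - 128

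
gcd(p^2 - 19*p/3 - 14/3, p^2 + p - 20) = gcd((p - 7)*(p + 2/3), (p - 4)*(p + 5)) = 1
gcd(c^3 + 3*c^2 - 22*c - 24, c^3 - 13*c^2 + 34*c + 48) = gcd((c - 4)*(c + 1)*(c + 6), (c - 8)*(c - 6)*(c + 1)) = c + 1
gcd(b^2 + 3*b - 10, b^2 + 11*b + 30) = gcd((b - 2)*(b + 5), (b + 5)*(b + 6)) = b + 5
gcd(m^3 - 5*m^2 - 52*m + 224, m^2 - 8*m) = m - 8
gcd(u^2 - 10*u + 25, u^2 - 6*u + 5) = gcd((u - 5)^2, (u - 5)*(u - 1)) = u - 5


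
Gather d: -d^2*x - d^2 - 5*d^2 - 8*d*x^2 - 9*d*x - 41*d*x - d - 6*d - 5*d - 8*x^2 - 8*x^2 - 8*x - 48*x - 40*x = d^2*(-x - 6) + d*(-8*x^2 - 50*x - 12) - 16*x^2 - 96*x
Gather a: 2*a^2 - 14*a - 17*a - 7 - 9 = 2*a^2 - 31*a - 16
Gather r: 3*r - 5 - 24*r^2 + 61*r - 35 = -24*r^2 + 64*r - 40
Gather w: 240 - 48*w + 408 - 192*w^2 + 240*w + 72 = -192*w^2 + 192*w + 720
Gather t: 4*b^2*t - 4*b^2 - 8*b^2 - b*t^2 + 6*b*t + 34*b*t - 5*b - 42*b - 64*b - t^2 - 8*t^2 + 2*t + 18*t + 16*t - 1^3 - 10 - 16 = -12*b^2 - 111*b + t^2*(-b - 9) + t*(4*b^2 + 40*b + 36) - 27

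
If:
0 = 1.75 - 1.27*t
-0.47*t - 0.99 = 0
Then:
No Solution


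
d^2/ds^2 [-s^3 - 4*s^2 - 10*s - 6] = -6*s - 8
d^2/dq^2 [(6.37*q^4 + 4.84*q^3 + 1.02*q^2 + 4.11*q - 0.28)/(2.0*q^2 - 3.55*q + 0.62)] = (50.96*q^6 - 271.362*q^5 + 529.06035*q^4 - 66.97292*q^3 - 48.842304*q^2 - 7.487424*q + 12.513396)/(8.0*q^6 - 42.6*q^5 + 83.055*q^4 - 71.150875*q^3 + 25.74705*q^2 - 4.09386*q + 0.238328)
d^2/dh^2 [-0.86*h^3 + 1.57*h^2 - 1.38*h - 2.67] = 3.14 - 5.16*h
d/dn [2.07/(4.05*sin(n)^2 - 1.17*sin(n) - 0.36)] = (2.4219 - 16.767*sin(n))*cos(n)/(-4.05*sin(n)^2 + 1.17*sin(n) + 0.36)^2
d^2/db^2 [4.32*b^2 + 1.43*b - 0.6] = 8.64000000000000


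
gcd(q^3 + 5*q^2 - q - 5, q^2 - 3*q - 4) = q + 1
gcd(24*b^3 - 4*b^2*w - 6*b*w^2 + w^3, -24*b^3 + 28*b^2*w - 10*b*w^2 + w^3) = 12*b^2 - 8*b*w + w^2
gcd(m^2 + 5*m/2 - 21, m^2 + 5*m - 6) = m + 6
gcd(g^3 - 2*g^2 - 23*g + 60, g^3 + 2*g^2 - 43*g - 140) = g + 5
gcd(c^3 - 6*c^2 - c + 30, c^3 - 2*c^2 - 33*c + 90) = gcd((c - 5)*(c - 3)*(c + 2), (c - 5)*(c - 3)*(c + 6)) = c^2 - 8*c + 15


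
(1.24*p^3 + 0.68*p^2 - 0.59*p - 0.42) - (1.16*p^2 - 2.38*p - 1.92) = 1.24*p^3 - 0.48*p^2 + 1.79*p + 1.5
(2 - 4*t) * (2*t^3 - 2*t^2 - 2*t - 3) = -8*t^4 + 12*t^3 + 4*t^2 + 8*t - 6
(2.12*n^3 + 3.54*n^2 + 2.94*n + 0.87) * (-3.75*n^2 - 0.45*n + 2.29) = -7.95*n^5 - 14.229*n^4 - 7.7632*n^3 + 3.5211*n^2 + 6.3411*n + 1.9923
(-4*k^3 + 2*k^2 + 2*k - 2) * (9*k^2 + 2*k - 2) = -36*k^5 + 10*k^4 + 30*k^3 - 18*k^2 - 8*k + 4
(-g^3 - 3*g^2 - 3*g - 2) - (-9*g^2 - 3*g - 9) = -g^3 + 6*g^2 + 7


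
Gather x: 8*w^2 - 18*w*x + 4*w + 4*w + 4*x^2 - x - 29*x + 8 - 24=8*w^2 + 8*w + 4*x^2 + x*(-18*w - 30) - 16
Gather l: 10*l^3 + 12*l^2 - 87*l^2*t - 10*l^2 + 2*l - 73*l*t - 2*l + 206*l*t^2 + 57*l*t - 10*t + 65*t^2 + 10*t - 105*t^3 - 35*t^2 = 10*l^3 + l^2*(2 - 87*t) + l*(206*t^2 - 16*t) - 105*t^3 + 30*t^2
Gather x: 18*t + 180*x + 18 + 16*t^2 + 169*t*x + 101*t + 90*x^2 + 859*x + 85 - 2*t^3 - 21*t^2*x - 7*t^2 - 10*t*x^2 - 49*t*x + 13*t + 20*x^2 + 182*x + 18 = -2*t^3 + 9*t^2 + 132*t + x^2*(110 - 10*t) + x*(-21*t^2 + 120*t + 1221) + 121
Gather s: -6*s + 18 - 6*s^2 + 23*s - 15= -6*s^2 + 17*s + 3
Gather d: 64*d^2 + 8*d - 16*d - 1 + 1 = 64*d^2 - 8*d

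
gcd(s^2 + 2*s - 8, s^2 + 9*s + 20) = s + 4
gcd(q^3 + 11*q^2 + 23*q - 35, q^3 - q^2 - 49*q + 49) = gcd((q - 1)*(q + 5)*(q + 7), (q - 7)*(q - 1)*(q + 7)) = q^2 + 6*q - 7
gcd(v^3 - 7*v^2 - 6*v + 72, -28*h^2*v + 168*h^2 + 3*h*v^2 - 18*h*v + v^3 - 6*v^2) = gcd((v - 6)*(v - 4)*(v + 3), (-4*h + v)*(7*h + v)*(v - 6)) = v - 6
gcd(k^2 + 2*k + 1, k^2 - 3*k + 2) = 1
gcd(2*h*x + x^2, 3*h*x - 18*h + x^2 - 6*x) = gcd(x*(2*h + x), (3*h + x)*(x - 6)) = 1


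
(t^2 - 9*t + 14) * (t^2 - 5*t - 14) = t^4 - 14*t^3 + 45*t^2 + 56*t - 196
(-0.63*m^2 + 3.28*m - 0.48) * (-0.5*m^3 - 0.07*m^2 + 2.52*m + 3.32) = 0.315*m^5 - 1.5959*m^4 - 1.5772*m^3 + 6.2076*m^2 + 9.68*m - 1.5936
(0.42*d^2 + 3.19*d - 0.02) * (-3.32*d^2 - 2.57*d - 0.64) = -1.3944*d^4 - 11.6702*d^3 - 8.4007*d^2 - 1.9902*d + 0.0128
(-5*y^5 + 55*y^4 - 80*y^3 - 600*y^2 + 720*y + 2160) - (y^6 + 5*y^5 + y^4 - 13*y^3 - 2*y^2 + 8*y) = -y^6 - 10*y^5 + 54*y^4 - 67*y^3 - 598*y^2 + 712*y + 2160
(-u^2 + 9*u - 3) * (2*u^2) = -2*u^4 + 18*u^3 - 6*u^2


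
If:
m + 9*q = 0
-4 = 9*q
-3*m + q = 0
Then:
No Solution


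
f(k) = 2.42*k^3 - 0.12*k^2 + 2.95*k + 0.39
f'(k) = 7.26*k^2 - 0.24*k + 2.95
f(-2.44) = -42.68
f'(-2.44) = 46.76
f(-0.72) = -2.70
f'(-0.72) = 6.89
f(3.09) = 79.76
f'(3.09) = 71.53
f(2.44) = 42.03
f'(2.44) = 45.59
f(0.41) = 1.75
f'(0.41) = 4.07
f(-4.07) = -176.76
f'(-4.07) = 124.19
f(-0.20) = -0.22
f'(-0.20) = 3.29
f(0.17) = 0.90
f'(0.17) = 3.12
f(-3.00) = -74.88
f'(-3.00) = 69.01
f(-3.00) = -74.88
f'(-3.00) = 69.01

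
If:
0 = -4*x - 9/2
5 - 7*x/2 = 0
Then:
No Solution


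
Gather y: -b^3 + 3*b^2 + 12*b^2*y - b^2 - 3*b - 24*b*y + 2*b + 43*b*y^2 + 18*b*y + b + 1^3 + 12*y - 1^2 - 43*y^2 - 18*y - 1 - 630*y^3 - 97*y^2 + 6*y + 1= -b^3 + 2*b^2 - 630*y^3 + y^2*(43*b - 140) + y*(12*b^2 - 6*b)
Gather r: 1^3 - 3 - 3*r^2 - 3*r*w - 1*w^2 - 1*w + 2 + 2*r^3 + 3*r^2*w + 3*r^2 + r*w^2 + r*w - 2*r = 2*r^3 + 3*r^2*w + r*(w^2 - 2*w - 2) - w^2 - w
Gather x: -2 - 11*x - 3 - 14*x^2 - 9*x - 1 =-14*x^2 - 20*x - 6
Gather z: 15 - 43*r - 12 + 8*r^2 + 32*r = 8*r^2 - 11*r + 3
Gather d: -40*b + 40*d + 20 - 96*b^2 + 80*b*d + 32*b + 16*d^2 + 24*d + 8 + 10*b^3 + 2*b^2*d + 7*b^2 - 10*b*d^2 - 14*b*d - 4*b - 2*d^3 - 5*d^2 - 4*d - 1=10*b^3 - 89*b^2 - 12*b - 2*d^3 + d^2*(11 - 10*b) + d*(2*b^2 + 66*b + 60) + 27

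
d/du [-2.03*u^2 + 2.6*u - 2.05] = 2.6 - 4.06*u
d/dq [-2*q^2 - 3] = -4*q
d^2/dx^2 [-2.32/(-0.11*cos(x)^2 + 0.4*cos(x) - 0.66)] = (-0.112288*(1 - cos(x)^2)^2 + 0.30624*cos(x)^3 + 0.246384*cos(x)^2 - 1.22496*cos(x) + 0.517824)/(0.11*cos(x)^2 - 0.4*cos(x) + 0.66)^3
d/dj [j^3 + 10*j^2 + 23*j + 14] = 3*j^2 + 20*j + 23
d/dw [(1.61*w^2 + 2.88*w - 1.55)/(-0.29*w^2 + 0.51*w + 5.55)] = (1.6563*w^2 + 16.972*w + 16.7745)/(0.0841*w^4 - 0.2958*w^3 - 2.9589*w^2 + 5.661*w + 30.8025)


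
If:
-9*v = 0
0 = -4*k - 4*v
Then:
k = 0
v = 0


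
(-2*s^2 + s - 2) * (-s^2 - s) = 2*s^4 + s^3 + s^2 + 2*s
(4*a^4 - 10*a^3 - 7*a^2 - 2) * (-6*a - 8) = -24*a^5 + 28*a^4 + 122*a^3 + 56*a^2 + 12*a + 16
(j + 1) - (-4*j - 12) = 5*j + 13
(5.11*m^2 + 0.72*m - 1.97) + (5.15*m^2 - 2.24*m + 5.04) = 10.26*m^2 - 1.52*m + 3.07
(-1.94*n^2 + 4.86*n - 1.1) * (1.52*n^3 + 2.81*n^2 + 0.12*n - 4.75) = -2.9488*n^5 + 1.9358*n^4 + 11.7518*n^3 + 6.7072*n^2 - 23.217*n + 5.225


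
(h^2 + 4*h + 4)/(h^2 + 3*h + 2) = (h + 2)/(h + 1)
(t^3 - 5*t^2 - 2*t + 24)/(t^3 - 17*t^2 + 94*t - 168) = (t^2 - t - 6)/(t^2 - 13*t + 42)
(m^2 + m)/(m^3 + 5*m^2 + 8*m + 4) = m/(m^2 + 4*m + 4)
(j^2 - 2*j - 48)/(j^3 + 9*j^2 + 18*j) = (j - 8)/(j*(j + 3))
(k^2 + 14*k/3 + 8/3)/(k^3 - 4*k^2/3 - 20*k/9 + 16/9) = 3*(3*k^2 + 14*k + 8)/(9*k^3 - 12*k^2 - 20*k + 16)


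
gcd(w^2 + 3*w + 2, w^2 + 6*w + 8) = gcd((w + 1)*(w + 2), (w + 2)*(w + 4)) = w + 2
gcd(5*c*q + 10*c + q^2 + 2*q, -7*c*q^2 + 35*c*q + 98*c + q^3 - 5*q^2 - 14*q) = q + 2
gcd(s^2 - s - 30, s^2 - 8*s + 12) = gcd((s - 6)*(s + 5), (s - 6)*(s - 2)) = s - 6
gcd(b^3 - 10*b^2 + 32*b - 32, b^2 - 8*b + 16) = b^2 - 8*b + 16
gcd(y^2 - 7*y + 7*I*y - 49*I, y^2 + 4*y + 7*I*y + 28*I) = y + 7*I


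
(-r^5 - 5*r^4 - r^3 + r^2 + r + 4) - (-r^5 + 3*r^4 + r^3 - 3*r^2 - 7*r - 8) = -8*r^4 - 2*r^3 + 4*r^2 + 8*r + 12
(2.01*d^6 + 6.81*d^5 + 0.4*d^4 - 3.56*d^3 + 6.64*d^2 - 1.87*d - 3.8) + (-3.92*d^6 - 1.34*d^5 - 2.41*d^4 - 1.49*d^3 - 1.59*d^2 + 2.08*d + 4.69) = -1.91*d^6 + 5.47*d^5 - 2.01*d^4 - 5.05*d^3 + 5.05*d^2 + 0.21*d + 0.890000000000001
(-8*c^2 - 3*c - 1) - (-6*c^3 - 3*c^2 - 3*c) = 6*c^3 - 5*c^2 - 1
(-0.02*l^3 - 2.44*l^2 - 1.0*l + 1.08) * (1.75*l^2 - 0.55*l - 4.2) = -0.035*l^5 - 4.259*l^4 - 0.324*l^3 + 12.688*l^2 + 3.606*l - 4.536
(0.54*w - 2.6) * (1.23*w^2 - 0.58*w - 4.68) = 0.6642*w^3 - 3.5112*w^2 - 1.0192*w + 12.168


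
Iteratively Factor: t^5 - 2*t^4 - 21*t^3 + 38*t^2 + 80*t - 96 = (t - 1)*(t^4 - t^3 - 22*t^2 + 16*t + 96) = (t - 1)*(t + 2)*(t^3 - 3*t^2 - 16*t + 48) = (t - 3)*(t - 1)*(t + 2)*(t^2 - 16) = (t - 4)*(t - 3)*(t - 1)*(t + 2)*(t + 4)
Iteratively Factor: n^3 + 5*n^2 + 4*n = (n + 1)*(n^2 + 4*n) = n*(n + 1)*(n + 4)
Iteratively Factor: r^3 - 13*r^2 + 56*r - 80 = (r - 4)*(r^2 - 9*r + 20) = (r - 4)^2*(r - 5)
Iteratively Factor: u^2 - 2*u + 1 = (u - 1)*(u - 1)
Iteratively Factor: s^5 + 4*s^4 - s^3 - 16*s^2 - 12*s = (s - 2)*(s^4 + 6*s^3 + 11*s^2 + 6*s) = (s - 2)*(s + 2)*(s^3 + 4*s^2 + 3*s) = s*(s - 2)*(s + 2)*(s^2 + 4*s + 3) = s*(s - 2)*(s + 2)*(s + 3)*(s + 1)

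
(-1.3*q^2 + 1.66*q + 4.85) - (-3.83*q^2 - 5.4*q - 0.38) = 2.53*q^2 + 7.06*q + 5.23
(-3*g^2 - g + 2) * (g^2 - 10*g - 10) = -3*g^4 + 29*g^3 + 42*g^2 - 10*g - 20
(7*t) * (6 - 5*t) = -35*t^2 + 42*t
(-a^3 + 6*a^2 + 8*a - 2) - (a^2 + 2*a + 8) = -a^3 + 5*a^2 + 6*a - 10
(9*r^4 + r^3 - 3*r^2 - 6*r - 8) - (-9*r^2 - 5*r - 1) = 9*r^4 + r^3 + 6*r^2 - r - 7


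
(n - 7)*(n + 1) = n^2 - 6*n - 7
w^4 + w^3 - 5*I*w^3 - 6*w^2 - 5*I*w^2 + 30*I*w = w*(w - 2)*(w + 3)*(w - 5*I)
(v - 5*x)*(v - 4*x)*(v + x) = v^3 - 8*v^2*x + 11*v*x^2 + 20*x^3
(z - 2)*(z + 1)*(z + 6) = z^3 + 5*z^2 - 8*z - 12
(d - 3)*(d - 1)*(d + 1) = d^3 - 3*d^2 - d + 3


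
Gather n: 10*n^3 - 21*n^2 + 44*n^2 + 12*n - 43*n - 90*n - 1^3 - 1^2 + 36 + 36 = 10*n^3 + 23*n^2 - 121*n + 70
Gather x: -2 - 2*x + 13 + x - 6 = 5 - x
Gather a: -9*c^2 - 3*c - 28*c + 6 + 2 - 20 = -9*c^2 - 31*c - 12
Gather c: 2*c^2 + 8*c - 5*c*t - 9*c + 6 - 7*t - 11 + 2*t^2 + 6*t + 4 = 2*c^2 + c*(-5*t - 1) + 2*t^2 - t - 1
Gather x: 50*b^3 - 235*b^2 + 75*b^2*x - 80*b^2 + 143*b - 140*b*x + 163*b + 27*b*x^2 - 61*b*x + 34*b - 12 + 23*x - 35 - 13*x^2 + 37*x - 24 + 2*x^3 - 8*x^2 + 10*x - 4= 50*b^3 - 315*b^2 + 340*b + 2*x^3 + x^2*(27*b - 21) + x*(75*b^2 - 201*b + 70) - 75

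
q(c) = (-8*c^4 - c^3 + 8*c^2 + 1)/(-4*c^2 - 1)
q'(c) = 8*c*(-8*c^4 - c^3 + 8*c^2 + 1)/(-4*c^2 - 1)^2 + (-32*c^3 - 3*c^2 + 16*c)/(-4*c^2 - 1) = c*(64*c^4 + 4*c^3 + 32*c^2 + 3*c - 8)/(16*c^4 + 8*c^2 + 1)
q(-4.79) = 42.22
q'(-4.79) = -18.90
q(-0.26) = -1.20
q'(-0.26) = 1.03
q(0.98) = -0.07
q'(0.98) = 3.70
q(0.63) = -1.03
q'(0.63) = 1.66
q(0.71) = -0.88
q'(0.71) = 2.18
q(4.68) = 42.48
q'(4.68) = 18.97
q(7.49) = 111.57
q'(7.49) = 30.21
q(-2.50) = 9.46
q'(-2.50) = -9.70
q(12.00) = 288.50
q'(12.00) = 48.25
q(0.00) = -1.00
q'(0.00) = 0.00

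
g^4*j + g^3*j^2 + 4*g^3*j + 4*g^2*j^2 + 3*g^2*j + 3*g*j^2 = g*(g + 3)*(g + j)*(g*j + j)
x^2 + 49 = (x - 7*I)*(x + 7*I)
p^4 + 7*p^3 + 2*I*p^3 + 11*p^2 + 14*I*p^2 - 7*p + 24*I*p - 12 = (p + 3)*(p + 4)*(p + I)^2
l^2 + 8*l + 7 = (l + 1)*(l + 7)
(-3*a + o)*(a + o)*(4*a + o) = -12*a^3 - 11*a^2*o + 2*a*o^2 + o^3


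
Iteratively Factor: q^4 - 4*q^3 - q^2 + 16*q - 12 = (q - 3)*(q^3 - q^2 - 4*q + 4) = (q - 3)*(q - 1)*(q^2 - 4) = (q - 3)*(q - 1)*(q + 2)*(q - 2)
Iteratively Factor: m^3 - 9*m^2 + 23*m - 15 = (m - 1)*(m^2 - 8*m + 15) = (m - 5)*(m - 1)*(m - 3)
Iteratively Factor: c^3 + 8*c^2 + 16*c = (c + 4)*(c^2 + 4*c) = c*(c + 4)*(c + 4)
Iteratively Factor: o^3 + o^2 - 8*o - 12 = (o + 2)*(o^2 - o - 6) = (o - 3)*(o + 2)*(o + 2)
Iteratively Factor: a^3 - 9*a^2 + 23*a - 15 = (a - 5)*(a^2 - 4*a + 3) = (a - 5)*(a - 3)*(a - 1)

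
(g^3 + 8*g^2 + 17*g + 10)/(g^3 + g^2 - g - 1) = (g^2 + 7*g + 10)/(g^2 - 1)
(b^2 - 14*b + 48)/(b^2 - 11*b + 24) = (b - 6)/(b - 3)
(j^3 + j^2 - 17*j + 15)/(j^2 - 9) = (j^2 + 4*j - 5)/(j + 3)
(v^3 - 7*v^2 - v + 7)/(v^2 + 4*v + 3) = (v^2 - 8*v + 7)/(v + 3)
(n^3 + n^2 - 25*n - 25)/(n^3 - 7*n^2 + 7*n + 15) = (n + 5)/(n - 3)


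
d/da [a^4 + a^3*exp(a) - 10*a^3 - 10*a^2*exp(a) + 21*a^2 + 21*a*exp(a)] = a^3*exp(a) + 4*a^3 - 7*a^2*exp(a) - 30*a^2 + a*exp(a) + 42*a + 21*exp(a)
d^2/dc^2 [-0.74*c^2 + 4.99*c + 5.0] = -1.48000000000000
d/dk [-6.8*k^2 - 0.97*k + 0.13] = -13.6*k - 0.97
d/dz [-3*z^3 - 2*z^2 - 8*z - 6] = -9*z^2 - 4*z - 8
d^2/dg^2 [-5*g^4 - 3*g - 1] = -60*g^2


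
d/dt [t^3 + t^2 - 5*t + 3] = 3*t^2 + 2*t - 5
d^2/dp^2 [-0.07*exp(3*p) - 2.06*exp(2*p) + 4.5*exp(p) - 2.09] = (-0.63*exp(2*p) - 8.24*exp(p) + 4.5)*exp(p)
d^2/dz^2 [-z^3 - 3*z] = -6*z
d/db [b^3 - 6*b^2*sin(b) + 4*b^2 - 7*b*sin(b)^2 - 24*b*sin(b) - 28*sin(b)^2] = -6*b^2*cos(b) + 3*b^2 - 12*b*sin(b) - 7*b*sin(2*b) - 24*b*cos(b) + 8*b - 7*sin(b)^2 - 24*sin(b) - 28*sin(2*b)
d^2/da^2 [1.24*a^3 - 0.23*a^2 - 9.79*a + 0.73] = 7.44*a - 0.46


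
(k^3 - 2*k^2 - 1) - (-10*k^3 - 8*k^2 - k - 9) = 11*k^3 + 6*k^2 + k + 8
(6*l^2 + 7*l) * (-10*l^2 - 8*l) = -60*l^4 - 118*l^3 - 56*l^2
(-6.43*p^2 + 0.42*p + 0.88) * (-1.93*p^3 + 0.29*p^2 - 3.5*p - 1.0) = 12.4099*p^5 - 2.6753*p^4 + 20.9284*p^3 + 5.2152*p^2 - 3.5*p - 0.88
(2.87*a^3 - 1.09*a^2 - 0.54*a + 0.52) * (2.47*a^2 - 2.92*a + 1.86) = 7.0889*a^5 - 11.0727*a^4 + 7.1872*a^3 + 0.8338*a^2 - 2.5228*a + 0.9672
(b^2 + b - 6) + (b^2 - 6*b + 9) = 2*b^2 - 5*b + 3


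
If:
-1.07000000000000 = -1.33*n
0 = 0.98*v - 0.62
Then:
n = 0.80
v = 0.63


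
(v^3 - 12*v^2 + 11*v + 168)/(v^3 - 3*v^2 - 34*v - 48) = (v - 7)/(v + 2)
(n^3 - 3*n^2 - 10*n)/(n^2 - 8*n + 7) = n*(n^2 - 3*n - 10)/(n^2 - 8*n + 7)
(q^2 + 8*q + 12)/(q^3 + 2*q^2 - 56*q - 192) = (q + 2)/(q^2 - 4*q - 32)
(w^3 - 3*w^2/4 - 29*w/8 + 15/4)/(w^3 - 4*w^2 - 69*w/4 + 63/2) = (4*w^2 + 3*w - 10)/(2*(2*w^2 - 5*w - 42))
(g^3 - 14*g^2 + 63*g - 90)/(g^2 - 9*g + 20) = (g^2 - 9*g + 18)/(g - 4)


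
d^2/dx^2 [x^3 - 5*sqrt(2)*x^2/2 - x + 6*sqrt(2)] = 6*x - 5*sqrt(2)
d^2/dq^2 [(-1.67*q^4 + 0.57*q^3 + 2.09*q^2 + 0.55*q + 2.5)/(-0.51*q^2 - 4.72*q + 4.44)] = (0.868733999999999*q^6 + 24.120144*q^5 + 200.54028*q^4 - 578.168502*q^3 + 434.435724*q^2 - 111.001032*q - 228.169328)/(0.132651*q^6 + 3.683016*q^5 + 30.62142*q^4 + 41.02624*q^3 - 266.58648*q^2 + 279.144576*q - 87.528384)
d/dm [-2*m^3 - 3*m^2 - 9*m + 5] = -6*m^2 - 6*m - 9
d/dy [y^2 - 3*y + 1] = 2*y - 3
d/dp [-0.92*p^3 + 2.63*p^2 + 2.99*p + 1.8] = -2.76*p^2 + 5.26*p + 2.99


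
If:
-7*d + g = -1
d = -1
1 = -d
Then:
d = -1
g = -8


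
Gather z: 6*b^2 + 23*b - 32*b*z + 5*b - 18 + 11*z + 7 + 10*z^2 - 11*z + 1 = 6*b^2 - 32*b*z + 28*b + 10*z^2 - 10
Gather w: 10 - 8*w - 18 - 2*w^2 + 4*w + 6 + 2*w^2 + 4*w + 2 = 0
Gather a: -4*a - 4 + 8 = 4 - 4*a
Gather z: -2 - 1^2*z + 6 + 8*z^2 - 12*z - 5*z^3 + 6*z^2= -5*z^3 + 14*z^2 - 13*z + 4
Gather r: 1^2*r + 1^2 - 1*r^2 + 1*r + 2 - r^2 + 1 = -2*r^2 + 2*r + 4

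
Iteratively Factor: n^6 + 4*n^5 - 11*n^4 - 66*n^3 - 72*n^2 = (n - 4)*(n^5 + 8*n^4 + 21*n^3 + 18*n^2) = n*(n - 4)*(n^4 + 8*n^3 + 21*n^2 + 18*n) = n^2*(n - 4)*(n^3 + 8*n^2 + 21*n + 18) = n^2*(n - 4)*(n + 2)*(n^2 + 6*n + 9) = n^2*(n - 4)*(n + 2)*(n + 3)*(n + 3)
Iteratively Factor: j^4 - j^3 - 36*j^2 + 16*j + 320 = (j + 4)*(j^3 - 5*j^2 - 16*j + 80) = (j - 5)*(j + 4)*(j^2 - 16) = (j - 5)*(j + 4)^2*(j - 4)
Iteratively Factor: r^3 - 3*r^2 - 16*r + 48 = (r - 4)*(r^2 + r - 12) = (r - 4)*(r - 3)*(r + 4)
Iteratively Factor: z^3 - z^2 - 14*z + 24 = (z + 4)*(z^2 - 5*z + 6) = (z - 3)*(z + 4)*(z - 2)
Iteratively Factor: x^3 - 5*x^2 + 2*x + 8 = (x - 4)*(x^2 - x - 2) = (x - 4)*(x - 2)*(x + 1)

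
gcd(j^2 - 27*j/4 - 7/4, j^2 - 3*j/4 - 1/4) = j + 1/4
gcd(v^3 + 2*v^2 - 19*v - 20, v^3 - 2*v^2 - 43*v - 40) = v^2 + 6*v + 5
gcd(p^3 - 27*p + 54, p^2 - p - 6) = p - 3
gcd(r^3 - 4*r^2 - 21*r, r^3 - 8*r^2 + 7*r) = r^2 - 7*r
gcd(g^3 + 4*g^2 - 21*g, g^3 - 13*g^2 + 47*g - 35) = 1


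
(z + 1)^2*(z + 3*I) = z^3 + 2*z^2 + 3*I*z^2 + z + 6*I*z + 3*I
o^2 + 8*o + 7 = (o + 1)*(o + 7)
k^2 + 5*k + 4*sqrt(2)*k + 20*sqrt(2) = (k + 5)*(k + 4*sqrt(2))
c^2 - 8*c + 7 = (c - 7)*(c - 1)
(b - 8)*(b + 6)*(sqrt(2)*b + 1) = sqrt(2)*b^3 - 2*sqrt(2)*b^2 + b^2 - 48*sqrt(2)*b - 2*b - 48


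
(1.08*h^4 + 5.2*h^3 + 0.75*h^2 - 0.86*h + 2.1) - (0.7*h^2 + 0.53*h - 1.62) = 1.08*h^4 + 5.2*h^3 + 0.05*h^2 - 1.39*h + 3.72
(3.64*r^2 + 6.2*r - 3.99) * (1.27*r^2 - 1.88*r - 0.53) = 4.6228*r^4 + 1.0308*r^3 - 18.6525*r^2 + 4.2152*r + 2.1147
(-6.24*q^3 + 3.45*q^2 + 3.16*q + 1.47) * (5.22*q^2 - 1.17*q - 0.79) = -32.5728*q^5 + 25.3098*q^4 + 17.3883*q^3 + 1.2507*q^2 - 4.2163*q - 1.1613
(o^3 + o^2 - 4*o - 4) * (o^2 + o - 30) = o^5 + 2*o^4 - 33*o^3 - 38*o^2 + 116*o + 120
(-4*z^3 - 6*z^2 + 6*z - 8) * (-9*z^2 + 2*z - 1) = 36*z^5 + 46*z^4 - 62*z^3 + 90*z^2 - 22*z + 8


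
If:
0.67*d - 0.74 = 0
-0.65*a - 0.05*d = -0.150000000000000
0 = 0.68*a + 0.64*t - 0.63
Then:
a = 0.15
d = 1.10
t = 0.83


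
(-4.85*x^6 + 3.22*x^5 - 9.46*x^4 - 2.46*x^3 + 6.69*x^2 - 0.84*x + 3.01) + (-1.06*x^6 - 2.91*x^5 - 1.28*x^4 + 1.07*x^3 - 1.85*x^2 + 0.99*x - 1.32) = -5.91*x^6 + 0.31*x^5 - 10.74*x^4 - 1.39*x^3 + 4.84*x^2 + 0.15*x + 1.69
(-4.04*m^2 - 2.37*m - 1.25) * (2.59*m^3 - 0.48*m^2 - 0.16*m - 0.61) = -10.4636*m^5 - 4.1991*m^4 - 1.4535*m^3 + 3.4436*m^2 + 1.6457*m + 0.7625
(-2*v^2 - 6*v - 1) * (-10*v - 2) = 20*v^3 + 64*v^2 + 22*v + 2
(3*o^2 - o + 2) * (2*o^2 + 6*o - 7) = 6*o^4 + 16*o^3 - 23*o^2 + 19*o - 14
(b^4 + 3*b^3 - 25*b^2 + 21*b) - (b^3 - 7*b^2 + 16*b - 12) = b^4 + 2*b^3 - 18*b^2 + 5*b + 12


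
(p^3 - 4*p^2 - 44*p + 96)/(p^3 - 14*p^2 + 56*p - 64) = (p + 6)/(p - 4)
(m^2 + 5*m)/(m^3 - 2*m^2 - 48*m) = (m + 5)/(m^2 - 2*m - 48)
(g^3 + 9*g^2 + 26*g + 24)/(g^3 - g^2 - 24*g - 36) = (g + 4)/(g - 6)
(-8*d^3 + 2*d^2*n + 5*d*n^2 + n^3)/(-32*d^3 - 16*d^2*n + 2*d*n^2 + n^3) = (d - n)/(4*d - n)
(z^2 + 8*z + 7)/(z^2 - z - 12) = (z^2 + 8*z + 7)/(z^2 - z - 12)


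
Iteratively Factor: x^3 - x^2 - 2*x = (x - 2)*(x^2 + x) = (x - 2)*(x + 1)*(x)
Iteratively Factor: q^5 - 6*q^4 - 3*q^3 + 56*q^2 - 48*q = (q - 4)*(q^4 - 2*q^3 - 11*q^2 + 12*q) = (q - 4)*(q + 3)*(q^3 - 5*q^2 + 4*q) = (q - 4)*(q - 1)*(q + 3)*(q^2 - 4*q) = (q - 4)^2*(q - 1)*(q + 3)*(q)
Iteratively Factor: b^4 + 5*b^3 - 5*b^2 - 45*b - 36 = (b + 3)*(b^3 + 2*b^2 - 11*b - 12) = (b + 1)*(b + 3)*(b^2 + b - 12) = (b + 1)*(b + 3)*(b + 4)*(b - 3)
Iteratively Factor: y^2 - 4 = (y + 2)*(y - 2)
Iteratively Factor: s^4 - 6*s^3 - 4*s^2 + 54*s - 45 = (s + 3)*(s^3 - 9*s^2 + 23*s - 15) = (s - 5)*(s + 3)*(s^2 - 4*s + 3) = (s - 5)*(s - 3)*(s + 3)*(s - 1)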